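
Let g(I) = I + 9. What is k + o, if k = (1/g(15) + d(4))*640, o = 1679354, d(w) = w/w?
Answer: 5040062/3 ≈ 1.6800e+6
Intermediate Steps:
d(w) = 1
g(I) = 9 + I
k = 2000/3 (k = (1/(9 + 15) + 1)*640 = (1/24 + 1)*640 = (25/24)*640 = 2000/3 ≈ 666.67)
k + o = 2000/3 + 1679354 = 5040062/3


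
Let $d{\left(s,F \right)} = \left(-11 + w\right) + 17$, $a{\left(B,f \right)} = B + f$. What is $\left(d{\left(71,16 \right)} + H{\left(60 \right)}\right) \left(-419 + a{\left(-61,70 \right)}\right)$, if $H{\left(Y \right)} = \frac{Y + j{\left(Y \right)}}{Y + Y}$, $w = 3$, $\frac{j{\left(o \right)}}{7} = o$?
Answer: $-5330$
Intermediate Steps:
$j{\left(o \right)} = 7 o$
$H{\left(Y \right)} = 4$ ($H{\left(Y \right)} = \frac{Y + 7 Y}{Y + Y} = \frac{8 Y}{2 Y} = 8 Y \frac{1}{2 Y} = 4$)
$d{\left(s,F \right)} = 9$ ($d{\left(s,F \right)} = \left(-11 + 3\right) + 17 = -8 + 17 = 9$)
$\left(d{\left(71,16 \right)} + H{\left(60 \right)}\right) \left(-419 + a{\left(-61,70 \right)}\right) = \left(9 + 4\right) \left(-419 + \left(-61 + 70\right)\right) = 13 \left(-419 + 9\right) = 13 \left(-410\right) = -5330$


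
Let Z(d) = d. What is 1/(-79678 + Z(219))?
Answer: -1/79459 ≈ -1.2585e-5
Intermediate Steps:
1/(-79678 + Z(219)) = 1/(-79678 + 219) = 1/(-79459) = -1/79459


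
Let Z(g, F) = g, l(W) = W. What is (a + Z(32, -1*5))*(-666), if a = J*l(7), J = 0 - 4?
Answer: -2664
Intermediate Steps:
J = -4
a = -28 (a = -4*7 = -28)
(a + Z(32, -1*5))*(-666) = (-28 + 32)*(-666) = 4*(-666) = -2664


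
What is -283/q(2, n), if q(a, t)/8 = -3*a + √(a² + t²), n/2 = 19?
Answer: -849/5648 - 283*√362/5648 ≈ -1.1037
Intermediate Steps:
n = 38 (n = 2*19 = 38)
q(a, t) = -24*a + 8*√(a² + t²) (q(a, t) = 8*(-3*a + √(a² + t²)) = 8*(√(a² + t²) - 3*a) = -24*a + 8*√(a² + t²))
-283/q(2, n) = -283/(-24*2 + 8*√(2² + 38²)) = -283/(-48 + 8*√(4 + 1444)) = -283/(-48 + 8*√1448) = -283/(-48 + 8*(2*√362)) = -283/(-48 + 16*√362)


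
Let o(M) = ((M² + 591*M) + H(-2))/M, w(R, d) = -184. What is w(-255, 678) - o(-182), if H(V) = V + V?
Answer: -53965/91 ≈ -593.02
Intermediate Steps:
H(V) = 2*V
o(M) = (-4 + M² + 591*M)/M (o(M) = ((M² + 591*M) + 2*(-2))/M = ((M² + 591*M) - 4)/M = (-4 + M² + 591*M)/M)
w(-255, 678) - o(-182) = -184 - (591 - 182 - 4/(-182)) = -184 - (591 - 182 - 4*(-1/182)) = -184 - (591 - 182 + 2/91) = -184 - 1*37221/91 = -184 - 37221/91 = -53965/91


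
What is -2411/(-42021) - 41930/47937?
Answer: -18923729/23153571 ≈ -0.81731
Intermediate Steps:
-2411/(-42021) - 41930/47937 = -2411*(-1/42021) - 41930*1/47937 = 2411/42021 - 41930/47937 = -18923729/23153571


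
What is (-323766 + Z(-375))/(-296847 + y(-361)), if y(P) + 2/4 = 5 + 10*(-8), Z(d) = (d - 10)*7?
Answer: 652922/593845 ≈ 1.0995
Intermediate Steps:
Z(d) = -70 + 7*d (Z(d) = (-10 + d)*7 = -70 + 7*d)
y(P) = -151/2 (y(P) = -½ + (5 + 10*(-8)) = -½ + (5 - 80) = -½ - 75 = -151/2)
(-323766 + Z(-375))/(-296847 + y(-361)) = (-323766 + (-70 + 7*(-375)))/(-296847 - 151/2) = (-323766 + (-70 - 2625))/(-593845/2) = (-323766 - 2695)*(-2/593845) = -326461*(-2/593845) = 652922/593845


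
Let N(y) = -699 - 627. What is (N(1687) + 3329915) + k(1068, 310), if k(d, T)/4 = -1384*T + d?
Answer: 1616701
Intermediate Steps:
k(d, T) = -5536*T + 4*d (k(d, T) = 4*(-1384*T + d) = 4*(d - 1384*T) = -5536*T + 4*d)
N(y) = -1326
(N(1687) + 3329915) + k(1068, 310) = (-1326 + 3329915) + (-5536*310 + 4*1068) = 3328589 + (-1716160 + 4272) = 3328589 - 1711888 = 1616701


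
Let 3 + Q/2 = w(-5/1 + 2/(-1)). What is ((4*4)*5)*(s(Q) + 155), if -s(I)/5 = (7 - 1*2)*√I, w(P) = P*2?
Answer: 12400 - 2000*I*√34 ≈ 12400.0 - 11662.0*I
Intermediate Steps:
w(P) = 2*P
Q = -34 (Q = -6 + 2*(2*(-5/1 + 2/(-1))) = -6 + 2*(2*(-5*1 + 2*(-1))) = -6 + 2*(2*(-5 - 2)) = -6 + 2*(2*(-7)) = -6 + 2*(-14) = -6 - 28 = -34)
s(I) = -25*√I (s(I) = -5*(7 - 1*2)*√I = -5*(7 - 2)*√I = -25*√I)
((4*4)*5)*(s(Q) + 155) = ((4*4)*5)*(-25*I*√34 + 155) = (16*5)*(-25*I*√34 + 155) = 80*(-25*I*√34 + 155) = 80*(155 - 25*I*√34) = 12400 - 2000*I*√34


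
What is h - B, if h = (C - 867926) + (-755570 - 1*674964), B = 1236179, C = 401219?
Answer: -3133420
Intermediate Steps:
h = -1897241 (h = (401219 - 867926) + (-755570 - 1*674964) = -466707 + (-755570 - 674964) = -466707 - 1430534 = -1897241)
h - B = -1897241 - 1*1236179 = -1897241 - 1236179 = -3133420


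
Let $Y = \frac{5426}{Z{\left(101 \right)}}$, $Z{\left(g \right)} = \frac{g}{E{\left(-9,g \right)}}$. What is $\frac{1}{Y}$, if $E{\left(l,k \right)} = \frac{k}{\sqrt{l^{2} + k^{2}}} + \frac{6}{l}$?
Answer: $\frac{3115446}{137497553} + \frac{91809 \sqrt{10282}}{274995106} \approx 0.056511$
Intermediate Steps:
$E{\left(l,k \right)} = \frac{6}{l} + \frac{k}{\sqrt{k^{2} + l^{2}}}$ ($E{\left(l,k \right)} = \frac{k}{\sqrt{k^{2} + l^{2}}} + \frac{6}{l} = \frac{6}{l} + \frac{k}{\sqrt{k^{2} + l^{2}}}$)
$Z{\left(g \right)} = \frac{g}{- \frac{2}{3} + \frac{g}{\sqrt{81 + g^{2}}}}$ ($Z{\left(g \right)} = \frac{g}{\frac{6}{-9} + \frac{g}{\sqrt{g^{2} + \left(-9\right)^{2}}}} = \frac{g}{6 \left(- \frac{1}{9}\right) + \frac{g}{\sqrt{g^{2} + 81}}} = \frac{g}{- \frac{2}{3} + \frac{g}{\sqrt{81 + g^{2}}}}$)
$Y = \frac{2713 \sqrt{10282} \left(303 - 2 \sqrt{10282}\right)}{1557723}$ ($Y = \frac{5426}{3 \cdot 101 \sqrt{81 + 101^{2}} \frac{1}{- 2 \sqrt{81 + 101^{2}} + 3 \cdot 101}} = \frac{5426}{3 \cdot 101 \sqrt{81 + 10201} \frac{1}{- 2 \sqrt{81 + 10201} + 303}} = \frac{5426}{3 \cdot 101 \sqrt{10282} \frac{1}{- 2 \sqrt{10282} + 303}} = \frac{5426}{3 \cdot 101 \sqrt{10282} \frac{1}{303 - 2 \sqrt{10282}}} = \frac{5426}{303 \sqrt{10282} \frac{1}{303 - 2 \sqrt{10282}}} = 5426 \frac{\sqrt{10282} \left(303 - 2 \sqrt{10282}\right)}{3115446} = \frac{2713 \sqrt{10282} \left(303 - 2 \sqrt{10282}\right)}{1557723} \approx 17.696$)
$\frac{1}{Y} = \frac{1}{- \frac{10852}{303} + \frac{2713 \sqrt{10282}}{5141}}$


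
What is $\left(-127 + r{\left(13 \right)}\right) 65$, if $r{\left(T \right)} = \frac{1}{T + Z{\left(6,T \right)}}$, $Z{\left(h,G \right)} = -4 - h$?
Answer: $- \frac{24700}{3} \approx -8233.3$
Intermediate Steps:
$r{\left(T \right)} = \frac{1}{-10 + T}$ ($r{\left(T \right)} = \frac{1}{T - 10} = \frac{1}{-10 + T}$)
$\left(-127 + r{\left(13 \right)}\right) 65 = \left(-127 + \frac{1}{-10 + 13}\right) 65 = \left(-127 + \frac{1}{3}\right) 65 = \left(- \frac{380}{3}\right) 65 = - \frac{24700}{3}$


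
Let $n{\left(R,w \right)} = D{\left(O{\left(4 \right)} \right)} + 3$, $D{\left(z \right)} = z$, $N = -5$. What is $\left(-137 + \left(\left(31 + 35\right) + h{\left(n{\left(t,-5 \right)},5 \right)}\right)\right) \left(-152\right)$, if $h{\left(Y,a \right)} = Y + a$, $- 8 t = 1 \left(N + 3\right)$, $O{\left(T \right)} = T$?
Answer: $8968$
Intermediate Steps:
$t = \frac{1}{4}$ ($t = - \frac{1 \left(-5 + 3\right)}{8} = - \frac{1 \left(-2\right)}{8} = \left(- \frac{1}{8}\right) \left(-2\right) = \frac{1}{4} \approx 0.25$)
$n{\left(R,w \right)} = 7$ ($n{\left(R,w \right)} = 4 + 3 = 7$)
$\left(-137 + \left(\left(31 + 35\right) + h{\left(n{\left(t,-5 \right)},5 \right)}\right)\right) \left(-152\right) = \left(-137 + \left(\left(31 + 35\right) + \left(7 + 5\right)\right)\right) \left(-152\right) = \left(-137 + \left(66 + 12\right)\right) \left(-152\right) = \left(-137 + 78\right) \left(-152\right) = \left(-59\right) \left(-152\right) = 8968$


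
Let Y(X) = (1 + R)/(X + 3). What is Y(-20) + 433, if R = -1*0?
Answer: 7360/17 ≈ 432.94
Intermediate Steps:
R = 0
Y(X) = 1/(3 + X) (Y(X) = (1 + 0)/(X + 3) = 1/(3 + X))
Y(-20) + 433 = 1/(3 - 20) + 433 = 1/(-17) + 433 = -1/17 + 433 = 7360/17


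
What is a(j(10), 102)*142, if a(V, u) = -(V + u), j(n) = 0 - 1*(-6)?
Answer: -15336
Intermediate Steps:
j(n) = 6 (j(n) = 0 + 6 = 6)
a(V, u) = -V - u
a(j(10), 102)*142 = (-1*6 - 1*102)*142 = (-6 - 102)*142 = -108*142 = -15336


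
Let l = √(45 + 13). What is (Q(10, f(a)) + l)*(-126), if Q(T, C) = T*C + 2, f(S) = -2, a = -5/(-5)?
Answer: 2268 - 126*√58 ≈ 1308.4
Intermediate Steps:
a = 1 (a = -5*(-⅕) = 1)
Q(T, C) = 2 + C*T (Q(T, C) = C*T + 2 = 2 + C*T)
l = √58 ≈ 7.6158
(Q(10, f(a)) + l)*(-126) = ((2 - 2*10) + √58)*(-126) = ((2 - 20) + √58)*(-126) = (-18 + √58)*(-126) = 2268 - 126*√58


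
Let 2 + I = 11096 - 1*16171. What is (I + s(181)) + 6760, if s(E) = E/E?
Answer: 1684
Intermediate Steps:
I = -5077 (I = -2 + (11096 - 1*16171) = -2 + (11096 - 16171) = -2 - 5075 = -5077)
s(E) = 1
(I + s(181)) + 6760 = (-5077 + 1) + 6760 = -5076 + 6760 = 1684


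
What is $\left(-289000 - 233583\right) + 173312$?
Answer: $-349271$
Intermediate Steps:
$\left(-289000 - 233583\right) + 173312 = -522583 + 173312 = -349271$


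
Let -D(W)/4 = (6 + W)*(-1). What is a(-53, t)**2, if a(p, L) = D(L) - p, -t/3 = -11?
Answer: 43681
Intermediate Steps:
t = 33 (t = -3*(-11) = 33)
D(W) = 24 + 4*W (D(W) = -4*(6 + W)*(-1) = -4*(-6 - W) = 24 + 4*W)
a(p, L) = 24 - p + 4*L (a(p, L) = (24 + 4*L) - p = 24 - p + 4*L)
a(-53, t)**2 = (24 - 1*(-53) + 4*33)**2 = (24 + 53 + 132)**2 = 209**2 = 43681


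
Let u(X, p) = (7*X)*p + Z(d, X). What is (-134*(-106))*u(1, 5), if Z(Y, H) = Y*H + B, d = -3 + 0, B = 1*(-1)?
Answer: 440324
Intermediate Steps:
B = -1
d = -3
Z(Y, H) = -1 + H*Y (Z(Y, H) = Y*H - 1 = H*Y - 1 = -1 + H*Y)
u(X, p) = -1 - 3*X + 7*X*p (u(X, p) = (7*X)*p + (-1 + X*(-3)) = 7*X*p + (-1 - 3*X) = -1 - 3*X + 7*X*p)
(-134*(-106))*u(1, 5) = (-134*(-106))*(-1 - 3*1 + 7*1*5) = 14204*(-1 - 3 + 35) = 14204*31 = 440324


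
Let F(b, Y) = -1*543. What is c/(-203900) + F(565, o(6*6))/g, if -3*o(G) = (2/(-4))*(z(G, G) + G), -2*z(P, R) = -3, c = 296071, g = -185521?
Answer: -54816670291/37827731900 ≈ -1.4491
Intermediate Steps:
z(P, R) = 3/2 (z(P, R) = -½*(-3) = 3/2)
o(G) = ¼ + G/6 (o(G) = -2/(-4)*(3/2 + G)/3 = -2*(-¼)*(3/2 + G)/3 = -(-1)*(3/2 + G)/6 = -(-¾ - G/2)/3 = ¼ + G/6)
F(b, Y) = -543
c/(-203900) + F(565, o(6*6))/g = 296071/(-203900) - 543/(-185521) = 296071*(-1/203900) - 543*(-1/185521) = -296071/203900 + 543/185521 = -54816670291/37827731900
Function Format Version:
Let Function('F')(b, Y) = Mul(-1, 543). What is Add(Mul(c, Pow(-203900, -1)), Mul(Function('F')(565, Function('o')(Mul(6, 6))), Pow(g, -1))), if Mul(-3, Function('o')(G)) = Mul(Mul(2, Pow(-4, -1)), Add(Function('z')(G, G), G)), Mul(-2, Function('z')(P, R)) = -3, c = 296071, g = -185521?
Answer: Rational(-54816670291, 37827731900) ≈ -1.4491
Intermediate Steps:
Function('z')(P, R) = Rational(3, 2) (Function('z')(P, R) = Mul(Rational(-1, 2), -3) = Rational(3, 2))
Function('o')(G) = Add(Rational(1, 4), Mul(Rational(1, 6), G)) (Function('o')(G) = Mul(Rational(-1, 3), Mul(Mul(2, Pow(-4, -1)), Add(Rational(3, 2), G))) = Mul(Rational(-1, 3), Mul(Mul(2, Rational(-1, 4)), Add(Rational(3, 2), G))) = Mul(Rational(-1, 3), Mul(Rational(-1, 2), Add(Rational(3, 2), G))) = Mul(Rational(-1, 3), Add(Rational(-3, 4), Mul(Rational(-1, 2), G))) = Add(Rational(1, 4), Mul(Rational(1, 6), G)))
Function('F')(b, Y) = -543
Add(Mul(c, Pow(-203900, -1)), Mul(Function('F')(565, Function('o')(Mul(6, 6))), Pow(g, -1))) = Add(Mul(296071, Pow(-203900, -1)), Mul(-543, Pow(-185521, -1))) = Add(Mul(296071, Rational(-1, 203900)), Mul(-543, Rational(-1, 185521))) = Add(Rational(-296071, 203900), Rational(543, 185521)) = Rational(-54816670291, 37827731900)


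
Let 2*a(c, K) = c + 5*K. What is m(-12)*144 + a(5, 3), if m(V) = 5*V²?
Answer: 103690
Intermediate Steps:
a(c, K) = c/2 + 5*K/2 (a(c, K) = (c + 5*K)/2 = c/2 + 5*K/2)
m(-12)*144 + a(5, 3) = (5*(-12)²)*144 + ((½)*5 + (5/2)*3) = (5*144)*144 + (5/2 + 15/2) = 720*144 + 10 = 103680 + 10 = 103690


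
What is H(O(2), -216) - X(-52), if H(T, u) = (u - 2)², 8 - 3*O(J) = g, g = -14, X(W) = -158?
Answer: 47682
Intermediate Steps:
O(J) = 22/3 (O(J) = 8/3 - ⅓*(-14) = 8/3 + 14/3 = 22/3)
H(T, u) = (-2 + u)²
H(O(2), -216) - X(-52) = (-2 - 216)² - 1*(-158) = (-218)² + 158 = 47524 + 158 = 47682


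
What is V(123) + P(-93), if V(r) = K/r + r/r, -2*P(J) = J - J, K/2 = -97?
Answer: -71/123 ≈ -0.57724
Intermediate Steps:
K = -194 (K = 2*(-97) = -194)
P(J) = 0 (P(J) = -(J - J)/2 = -½*0 = 0)
V(r) = 1 - 194/r (V(r) = -194/r + r/r = -194/r + 1 = 1 - 194/r)
V(123) + P(-93) = (-194 + 123)/123 + 0 = (1/123)*(-71) + 0 = -71/123 + 0 = -71/123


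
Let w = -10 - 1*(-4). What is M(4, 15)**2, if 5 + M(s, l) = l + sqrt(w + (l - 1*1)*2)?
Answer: (10 + sqrt(22))**2 ≈ 215.81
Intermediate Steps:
w = -6 (w = -10 + 4 = -6)
M(s, l) = -5 + l + sqrt(-8 + 2*l) (M(s, l) = -5 + (l + sqrt(-6 + (l - 1*1)*2)) = -5 + (l + sqrt(-6 + (l - 1)*2)) = -5 + (l + sqrt(-6 + (-1 + l)*2)) = -5 + (l + sqrt(-6 + (-2 + 2*l))) = -5 + (l + sqrt(-8 + 2*l)) = -5 + l + sqrt(-8 + 2*l))
M(4, 15)**2 = (-5 + 15 + sqrt(-8 + 2*15))**2 = (-5 + 15 + sqrt(-8 + 30))**2 = (-5 + 15 + sqrt(22))**2 = (10 + sqrt(22))**2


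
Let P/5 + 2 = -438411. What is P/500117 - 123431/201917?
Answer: -504345130032/100982124289 ≈ -4.9944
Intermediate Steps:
P = -2192065 (P = -10 + 5*(-438411) = -10 - 2192055 = -2192065)
P/500117 - 123431/201917 = -2192065/500117 - 123431/201917 = -504345130032/100982124289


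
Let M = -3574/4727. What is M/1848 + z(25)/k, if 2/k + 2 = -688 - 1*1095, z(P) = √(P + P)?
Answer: -1787/4367748 - 8925*√2/2 ≈ -6310.9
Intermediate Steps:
M = -3574/4727 (M = -3574*1/4727 = -3574/4727 ≈ -0.75608)
z(P) = √2*√P (z(P) = √(2*P) = √2*√P)
k = -2/1785 (k = 2/(-2 + (-688 - 1*1095)) = 2/(-2 + (-688 - 1095)) = 2/(-2 - 1783) = 2/(-1785) = 2*(-1/1785) = -2/1785 ≈ -0.0011204)
M/1848 + z(25)/k = -3574/4727/1848 + (√2*√25)/(-2/1785) = -3574/4727*1/1848 + (√2*5)*(-1785/2) = -1787/4367748 + (5*√2)*(-1785/2) = -1787/4367748 - 8925*√2/2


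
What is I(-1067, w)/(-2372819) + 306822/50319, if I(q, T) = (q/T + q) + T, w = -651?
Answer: 52667305927543/8636446599879 ≈ 6.0983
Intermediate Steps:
I(q, T) = T + q + q/T (I(q, T) = (q + q/T) + T = T + q + q/T)
I(-1067, w)/(-2372819) + 306822/50319 = (-651 - 1067 - 1067/(-651))/(-2372819) + 306822/50319 = (-651 - 1067 - 1067*(-1/651))*(-1/2372819) + 306822*(1/50319) = (-651 - 1067 + 1067/651)*(-1/2372819) + 102274/16773 = -1117351/651*(-1/2372819) + 102274/16773 = 1117351/1544705169 + 102274/16773 = 52667305927543/8636446599879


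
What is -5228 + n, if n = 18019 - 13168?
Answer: -377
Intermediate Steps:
n = 4851
-5228 + n = -5228 + 4851 = -377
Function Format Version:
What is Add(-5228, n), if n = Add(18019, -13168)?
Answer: -377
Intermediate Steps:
n = 4851
Add(-5228, n) = Add(-5228, 4851) = -377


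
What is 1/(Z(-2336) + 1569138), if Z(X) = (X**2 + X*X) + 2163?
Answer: 1/12485093 ≈ 8.0096e-8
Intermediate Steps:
Z(X) = 2163 + 2*X**2 (Z(X) = (X**2 + X**2) + 2163 = 2*X**2 + 2163 = 2163 + 2*X**2)
1/(Z(-2336) + 1569138) = 1/((2163 + 2*(-2336)**2) + 1569138) = 1/((2163 + 2*5456896) + 1569138) = 1/((2163 + 10913792) + 1569138) = 1/(10915955 + 1569138) = 1/12485093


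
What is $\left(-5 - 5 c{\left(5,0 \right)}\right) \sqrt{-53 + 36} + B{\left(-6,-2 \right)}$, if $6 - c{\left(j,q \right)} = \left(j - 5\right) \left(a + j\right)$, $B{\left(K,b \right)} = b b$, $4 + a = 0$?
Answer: $4 - 35 i \sqrt{17} \approx 4.0 - 144.31 i$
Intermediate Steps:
$a = -4$ ($a = -4 + 0 = -4$)
$B{\left(K,b \right)} = b^{2}$
$c{\left(j,q \right)} = 6 - \left(-5 + j\right) \left(-4 + j\right)$ ($c{\left(j,q \right)} = 6 - \left(j - 5\right) \left(-4 + j\right) = 6 - \left(-5 + j\right) \left(-4 + j\right)$)
$\left(-5 - 5 c{\left(5,0 \right)}\right) \sqrt{-53 + 36} + B{\left(-6,-2 \right)} = \left(-5 - 5 \left(-14 - 5^{2} + 9 \cdot 5\right)\right) \sqrt{-53 + 36} + \left(-2\right)^{2} = \left(-5 - 5 \left(-14 - 25 + 45\right)\right) \sqrt{-17} + 4 = \left(-5 - 5 \left(-14 - 25 + 45\right)\right) i \sqrt{17} + 4 = \left(-5 - 30\right) i \sqrt{17} + 4 = - 35 i \sqrt{17} + 4 = 4 - 35 i \sqrt{17}$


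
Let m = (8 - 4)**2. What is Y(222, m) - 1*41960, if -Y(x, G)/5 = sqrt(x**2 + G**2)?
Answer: -41960 - 10*sqrt(12385) ≈ -43073.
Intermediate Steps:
m = 16 (m = 4**2 = 16)
Y(x, G) = -5*sqrt(G**2 + x**2) (Y(x, G) = -5*sqrt(x**2 + G**2) = -5*sqrt(G**2 + x**2))
Y(222, m) - 1*41960 = -5*sqrt(16**2 + 222**2) - 1*41960 = -5*sqrt(256 + 49284) - 41960 = -10*sqrt(12385) - 41960 = -41960 - 10*sqrt(12385)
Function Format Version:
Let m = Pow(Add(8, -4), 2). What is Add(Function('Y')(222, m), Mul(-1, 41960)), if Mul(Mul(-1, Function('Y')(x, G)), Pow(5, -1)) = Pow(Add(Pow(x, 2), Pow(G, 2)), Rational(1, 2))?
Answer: Add(-41960, Mul(-10, Pow(12385, Rational(1, 2)))) ≈ -43073.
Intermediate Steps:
m = 16 (m = Pow(4, 2) = 16)
Function('Y')(x, G) = Mul(-5, Pow(Add(Pow(G, 2), Pow(x, 2)), Rational(1, 2))) (Function('Y')(x, G) = Mul(-5, Pow(Add(Pow(x, 2), Pow(G, 2)), Rational(1, 2))) = Mul(-5, Pow(Add(Pow(G, 2), Pow(x, 2)), Rational(1, 2))))
Add(Function('Y')(222, m), Mul(-1, 41960)) = Add(Mul(-5, Pow(Add(Pow(16, 2), Pow(222, 2)), Rational(1, 2))), Mul(-1, 41960)) = Add(Mul(-5, Pow(Add(256, 49284), Rational(1, 2))), -41960) = Add(Mul(-5, Pow(49540, Rational(1, 2))), -41960) = Add(Mul(-5, Mul(2, Pow(12385, Rational(1, 2)))), -41960) = Add(Mul(-10, Pow(12385, Rational(1, 2))), -41960) = Add(-41960, Mul(-10, Pow(12385, Rational(1, 2))))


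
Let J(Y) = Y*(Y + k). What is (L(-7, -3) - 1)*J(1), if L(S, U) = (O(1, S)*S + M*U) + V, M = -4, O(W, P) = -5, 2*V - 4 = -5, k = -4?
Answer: -273/2 ≈ -136.50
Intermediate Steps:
V = -1/2 (V = 2 + (1/2)*(-5) = 2 - 5/2 = -1/2 ≈ -0.50000)
L(S, U) = -1/2 - 5*S - 4*U (L(S, U) = (-5*S - 4*U) - 1/2 = -1/2 - 5*S - 4*U)
J(Y) = Y*(-4 + Y) (J(Y) = Y*(Y - 4) = Y*(-4 + Y))
(L(-7, -3) - 1)*J(1) = ((-1/2 - 5*(-7) - 4*(-3)) - 1)*(1*(-4 + 1)) = ((-1/2 + 35 + 12) - 1)*(1*(-3)) = (93/2 - 1)*(-3) = (91/2)*(-3) = -273/2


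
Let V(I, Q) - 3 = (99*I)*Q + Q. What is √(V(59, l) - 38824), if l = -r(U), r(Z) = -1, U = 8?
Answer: I*√32979 ≈ 181.6*I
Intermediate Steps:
l = 1 (l = -1*(-1) = 1)
V(I, Q) = 3 + Q + 99*I*Q (V(I, Q) = 3 + ((99*I)*Q + Q) = 3 + (99*I*Q + Q) = 3 + (Q + 99*I*Q) = 3 + Q + 99*I*Q)
√(V(59, l) - 38824) = √((3 + 1 + 99*59*1) - 38824) = √((3 + 1 + 5841) - 38824) = √(5845 - 38824) = √(-32979) = I*√32979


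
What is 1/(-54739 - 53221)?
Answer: -1/107960 ≈ -9.2627e-6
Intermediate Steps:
1/(-54739 - 53221) = 1/(-107960) = -1/107960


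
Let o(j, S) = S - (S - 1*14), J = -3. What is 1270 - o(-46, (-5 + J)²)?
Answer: 1256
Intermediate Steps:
o(j, S) = 14 (o(j, S) = S - (S - 14) = S - (-14 + S) = S + (14 - S) = 14)
1270 - o(-46, (-5 + J)²) = 1270 - 1*14 = 1270 - 14 = 1256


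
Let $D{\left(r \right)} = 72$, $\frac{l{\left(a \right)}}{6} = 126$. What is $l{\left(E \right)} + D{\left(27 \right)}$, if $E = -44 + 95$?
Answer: $828$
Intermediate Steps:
$E = 51$
$l{\left(a \right)} = 756$ ($l{\left(a \right)} = 6 \cdot 126 = 756$)
$l{\left(E \right)} + D{\left(27 \right)} = 756 + 72 = 828$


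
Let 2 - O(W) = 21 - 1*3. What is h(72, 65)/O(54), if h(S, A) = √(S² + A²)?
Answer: -97/16 ≈ -6.0625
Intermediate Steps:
h(S, A) = √(A² + S²)
O(W) = -16 (O(W) = 2 - (21 - 1*3) = 2 - (21 - 3) = 2 - 1*18 = 2 - 18 = -16)
h(72, 65)/O(54) = √(65² + 72²)/(-16) = √(4225 + 5184)*(-1/16) = √9409*(-1/16) = 97*(-1/16) = -97/16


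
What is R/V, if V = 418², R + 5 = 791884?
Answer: 71989/15884 ≈ 4.5322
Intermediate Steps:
R = 791879 (R = -5 + 791884 = 791879)
V = 174724
R/V = 791879/174724 = 791879*(1/174724) = 71989/15884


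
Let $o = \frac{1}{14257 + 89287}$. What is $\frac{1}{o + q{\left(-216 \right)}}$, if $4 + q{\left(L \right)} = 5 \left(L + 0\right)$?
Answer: $- \frac{103544}{112241695} \approx -0.00092251$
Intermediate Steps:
$o = \frac{1}{103544} \approx 9.6577 \cdot 10^{-6}$
$q{\left(L \right)} = -4 + 5 L$ ($q{\left(L \right)} = -4 + 5 \left(L + 0\right) = -4 + 5 L$)
$\frac{1}{o + q{\left(-216 \right)}} = \frac{1}{\frac{1}{103544} + \left(-4 + 5 \left(-216\right)\right)} = \frac{1}{\frac{1}{103544} - 1084} = \frac{1}{- \frac{112241695}{103544}} = - \frac{103544}{112241695}$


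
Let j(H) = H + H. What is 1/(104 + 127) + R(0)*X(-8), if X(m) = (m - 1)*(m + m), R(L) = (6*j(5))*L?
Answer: 1/231 ≈ 0.0043290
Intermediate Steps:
j(H) = 2*H
R(L) = 60*L (R(L) = (6*(2*5))*L = (6*10)*L = 60*L)
X(m) = 2*m*(-1 + m) (X(m) = (-1 + m)*(2*m) = 2*m*(-1 + m))
1/(104 + 127) + R(0)*X(-8) = 1/(104 + 127) + (60*0)*(2*(-8)*(-1 - 8)) = 1/231 + 0*(2*(-8)*(-9)) = 1/231 + 0*144 = 1/231 + 0 = 1/231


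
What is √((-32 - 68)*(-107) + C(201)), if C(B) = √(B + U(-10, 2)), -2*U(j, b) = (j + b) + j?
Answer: √(10700 + √210) ≈ 103.51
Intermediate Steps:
U(j, b) = -j - b/2 (U(j, b) = -((j + b) + j)/2 = -((b + j) + j)/2 = -(b + 2*j)/2 = -j - b/2)
C(B) = √(9 + B) (C(B) = √(B + (-1*(-10) - ½*2)) = √(B + (10 - 1)) = √(B + 9) = √(9 + B))
√((-32 - 68)*(-107) + C(201)) = √((-32 - 68)*(-107) + √(9 + 201)) = √(-100*(-107) + √210) = √(10700 + √210)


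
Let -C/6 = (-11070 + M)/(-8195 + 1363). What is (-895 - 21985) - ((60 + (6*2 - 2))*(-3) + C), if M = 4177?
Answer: -1269181/56 ≈ -22664.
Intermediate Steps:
C = -339/56 (C = -6*(-11070 + 4177)/(-8195 + 1363) = -(-41358)/(-6832) = -(-41358)*(-1)/6832 = -6*113/112 = -339/56 ≈ -6.0536)
(-895 - 21985) - ((60 + (6*2 - 2))*(-3) + C) = (-895 - 21985) - ((60 + (6*2 - 2))*(-3) - 339/56) = -22880 - ((60 + (12 - 2))*(-3) - 339/56) = -22880 - ((60 + 10)*(-3) - 339/56) = -22880 - (70*(-3) - 339/56) = -22880 - (-210 - 339/56) = -22880 - 1*(-12099/56) = -22880 + 12099/56 = -1269181/56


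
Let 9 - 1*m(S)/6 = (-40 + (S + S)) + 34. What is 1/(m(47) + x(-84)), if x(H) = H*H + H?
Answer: 1/6498 ≈ 0.00015389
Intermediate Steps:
x(H) = H + H² (x(H) = H² + H = H + H²)
m(S) = 90 - 12*S (m(S) = 54 - 6*((-40 + (S + S)) + 34) = 54 - 6*((-40 + 2*S) + 34) = 54 - 6*(-6 + 2*S) = 54 + (36 - 12*S) = 90 - 12*S)
1/(m(47) + x(-84)) = 1/((90 - 12*47) - 84*(1 - 84)) = 1/((90 - 564) - 84*(-83)) = 1/(-474 + 6972) = 1/6498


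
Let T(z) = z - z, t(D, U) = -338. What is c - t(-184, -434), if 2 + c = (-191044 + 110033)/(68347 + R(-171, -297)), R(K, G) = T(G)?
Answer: 22883581/68347 ≈ 334.81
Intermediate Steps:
T(z) = 0
R(K, G) = 0
c = -217705/68347 (c = -2 + (-191044 + 110033)/(68347 + 0) = -2 - 81011/68347 = -217705/68347 ≈ -3.1853)
c - t(-184, -434) = -217705/68347 - 1*(-338) = -217705/68347 + 338 = 22883581/68347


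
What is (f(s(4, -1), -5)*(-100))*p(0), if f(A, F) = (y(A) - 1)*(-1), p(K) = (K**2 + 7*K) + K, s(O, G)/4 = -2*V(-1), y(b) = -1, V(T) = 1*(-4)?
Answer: 0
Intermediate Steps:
V(T) = -4
s(O, G) = 32 (s(O, G) = 4*(-2*(-4)) = 4*8 = 32)
p(K) = K**2 + 8*K
f(A, F) = 2 (f(A, F) = (-1 - 1)*(-1) = -2*(-1) = 2)
(f(s(4, -1), -5)*(-100))*p(0) = (2*(-100))*(0*(8 + 0)) = -0*8 = -200*0 = 0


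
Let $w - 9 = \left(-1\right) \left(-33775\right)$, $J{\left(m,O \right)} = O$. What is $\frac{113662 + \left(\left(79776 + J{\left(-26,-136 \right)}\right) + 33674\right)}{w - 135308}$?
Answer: $- \frac{56744}{25381} \approx -2.2357$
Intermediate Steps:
$w = 33784$ ($w = 9 - -33775 = 9 + 33775 = 33784$)
$\frac{113662 + \left(\left(79776 + J{\left(-26,-136 \right)}\right) + 33674\right)}{w - 135308} = \frac{113662 + \left(\left(79776 - 136\right) + 33674\right)}{33784 - 135308} = \frac{113662 + \left(79640 + 33674\right)}{-101524} = \left(113662 + 113314\right) \left(- \frac{1}{101524}\right) = 226976 \left(- \frac{1}{101524}\right) = - \frac{56744}{25381}$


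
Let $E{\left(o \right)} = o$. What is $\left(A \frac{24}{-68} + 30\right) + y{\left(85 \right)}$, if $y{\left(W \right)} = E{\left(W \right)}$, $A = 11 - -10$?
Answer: $\frac{1829}{17} \approx 107.59$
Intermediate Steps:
$A = 21$ ($A = 11 + 10 = 21$)
$y{\left(W \right)} = W$
$\left(A \frac{24}{-68} + 30\right) + y{\left(85 \right)} = \left(21 \frac{24}{-68} + 30\right) + 85 = \left(21 \cdot 24 \left(- \frac{1}{68}\right) + 30\right) + 85 = \left(21 \left(- \frac{6}{17}\right) + 30\right) + 85 = \left(- \frac{126}{17} + 30\right) + 85 = \frac{384}{17} + 85 = \frac{1829}{17}$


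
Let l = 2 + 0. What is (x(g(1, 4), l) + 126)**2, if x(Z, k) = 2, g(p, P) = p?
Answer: 16384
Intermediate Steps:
l = 2
(x(g(1, 4), l) + 126)**2 = (2 + 126)**2 = 128**2 = 16384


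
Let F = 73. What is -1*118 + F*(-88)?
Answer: -6542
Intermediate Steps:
-1*118 + F*(-88) = -1*118 + 73*(-88) = -118 - 6424 = -6542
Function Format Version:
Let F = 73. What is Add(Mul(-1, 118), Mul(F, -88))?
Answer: -6542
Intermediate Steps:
Add(Mul(-1, 118), Mul(F, -88)) = Add(Mul(-1, 118), Mul(73, -88)) = Add(-118, -6424) = -6542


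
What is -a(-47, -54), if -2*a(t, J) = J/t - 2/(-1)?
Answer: 74/47 ≈ 1.5745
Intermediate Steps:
a(t, J) = -1 - J/(2*t) (a(t, J) = -(J/t - 2/(-1))/2 = -(J/t - 2*(-1))/2 = -(J/t + 2)/2 = -(2 + J/t)/2 = -1 - J/(2*t))
-a(-47, -54) = -(-1*(-47) - ½*(-54))/(-47) = -(-1)*(47 + 27)/47 = -(-1)*74/47 = -1*(-74/47) = 74/47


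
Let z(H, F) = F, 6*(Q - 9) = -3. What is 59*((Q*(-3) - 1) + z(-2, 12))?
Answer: -1711/2 ≈ -855.50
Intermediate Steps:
Q = 17/2 (Q = 9 + (⅙)*(-3) = 9 - ½ = 17/2 ≈ 8.5000)
59*((Q*(-3) - 1) + z(-2, 12)) = 59*(((17/2)*(-3) - 1) + 12) = 59*((-51/2 - 1) + 12) = 59*(-53/2 + 12) = 59*(-29/2) = -1711/2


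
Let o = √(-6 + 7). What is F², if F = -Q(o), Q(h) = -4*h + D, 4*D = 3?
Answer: 169/16 ≈ 10.563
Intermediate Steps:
D = ¾ (D = (¼)*3 = ¾ ≈ 0.75000)
o = 1 (o = √1 = 1)
Q(h) = ¾ - 4*h (Q(h) = -4*h + ¾ = ¾ - 4*h)
F = 13/4 (F = -(¾ - 4*1) = -(¾ - 4) = -1*(-13/4) = 13/4 ≈ 3.2500)
F² = (13/4)² = 169/16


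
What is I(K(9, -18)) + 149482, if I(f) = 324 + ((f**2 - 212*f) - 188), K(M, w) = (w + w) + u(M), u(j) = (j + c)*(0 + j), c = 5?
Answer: 138638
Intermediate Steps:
u(j) = j*(5 + j) (u(j) = (j + 5)*(0 + j) = (5 + j)*j = j*(5 + j))
K(M, w) = 2*w + M*(5 + M) (K(M, w) = (w + w) + M*(5 + M) = 2*w + M*(5 + M))
I(f) = 136 + f**2 - 212*f (I(f) = 324 + (-188 + f**2 - 212*f) = 136 + f**2 - 212*f)
I(K(9, -18)) + 149482 = (136 + (2*(-18) + 9*(5 + 9))**2 - 212*(2*(-18) + 9*(5 + 9))) + 149482 = (136 + (-36 + 9*14)**2 - 212*(-36 + 9*14)) + 149482 = (136 + (-36 + 126)**2 - 212*(-36 + 126)) + 149482 = (136 + 90**2 - 212*90) + 149482 = (136 + 8100 - 19080) + 149482 = -10844 + 149482 = 138638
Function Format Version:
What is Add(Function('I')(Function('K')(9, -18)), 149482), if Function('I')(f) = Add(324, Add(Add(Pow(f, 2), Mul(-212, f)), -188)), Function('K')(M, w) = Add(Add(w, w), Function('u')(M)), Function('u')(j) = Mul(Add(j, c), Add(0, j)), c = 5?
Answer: 138638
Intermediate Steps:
Function('u')(j) = Mul(j, Add(5, j)) (Function('u')(j) = Mul(Add(j, 5), Add(0, j)) = Mul(Add(5, j), j) = Mul(j, Add(5, j)))
Function('K')(M, w) = Add(Mul(2, w), Mul(M, Add(5, M))) (Function('K')(M, w) = Add(Add(w, w), Mul(M, Add(5, M))) = Add(Mul(2, w), Mul(M, Add(5, M))))
Function('I')(f) = Add(136, Pow(f, 2), Mul(-212, f)) (Function('I')(f) = Add(324, Add(-188, Pow(f, 2), Mul(-212, f))) = Add(136, Pow(f, 2), Mul(-212, f)))
Add(Function('I')(Function('K')(9, -18)), 149482) = Add(Add(136, Pow(Add(Mul(2, -18), Mul(9, Add(5, 9))), 2), Mul(-212, Add(Mul(2, -18), Mul(9, Add(5, 9))))), 149482) = Add(Add(136, Pow(Add(-36, Mul(9, 14)), 2), Mul(-212, Add(-36, Mul(9, 14)))), 149482) = Add(Add(136, Pow(Add(-36, 126), 2), Mul(-212, Add(-36, 126))), 149482) = Add(Add(136, Pow(90, 2), Mul(-212, 90)), 149482) = Add(Add(136, 8100, -19080), 149482) = Add(-10844, 149482) = 138638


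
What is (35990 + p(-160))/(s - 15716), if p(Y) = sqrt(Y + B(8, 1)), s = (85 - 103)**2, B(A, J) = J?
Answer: -17995/7696 - I*sqrt(159)/15392 ≈ -2.3382 - 0.00081923*I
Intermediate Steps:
s = 324 (s = (-18)**2 = 324)
p(Y) = sqrt(1 + Y) (p(Y) = sqrt(Y + 1) = sqrt(1 + Y))
(35990 + p(-160))/(s - 15716) = (35990 + sqrt(1 - 160))/(324 - 15716) = (35990 + sqrt(-159))/(-15392) = (35990 + I*sqrt(159))*(-1/15392) = -17995/7696 - I*sqrt(159)/15392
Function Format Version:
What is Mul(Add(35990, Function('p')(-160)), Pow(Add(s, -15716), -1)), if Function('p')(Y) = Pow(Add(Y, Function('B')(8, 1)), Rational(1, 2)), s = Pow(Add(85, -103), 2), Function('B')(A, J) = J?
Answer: Add(Rational(-17995, 7696), Mul(Rational(-1, 15392), I, Pow(159, Rational(1, 2)))) ≈ Add(-2.3382, Mul(-0.00081923, I))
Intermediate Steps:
s = 324 (s = Pow(-18, 2) = 324)
Function('p')(Y) = Pow(Add(1, Y), Rational(1, 2)) (Function('p')(Y) = Pow(Add(Y, 1), Rational(1, 2)) = Pow(Add(1, Y), Rational(1, 2)))
Mul(Add(35990, Function('p')(-160)), Pow(Add(s, -15716), -1)) = Mul(Add(35990, Pow(Add(1, -160), Rational(1, 2))), Pow(Add(324, -15716), -1)) = Mul(Add(35990, Pow(-159, Rational(1, 2))), Pow(-15392, -1)) = Mul(Add(35990, Mul(I, Pow(159, Rational(1, 2)))), Rational(-1, 15392)) = Add(Rational(-17995, 7696), Mul(Rational(-1, 15392), I, Pow(159, Rational(1, 2))))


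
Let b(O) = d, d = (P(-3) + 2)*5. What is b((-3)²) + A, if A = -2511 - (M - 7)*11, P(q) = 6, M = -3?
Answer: -2361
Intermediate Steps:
A = -2401 (A = -2511 - (-3 - 7)*11 = -2511 - (-10)*11 = -2511 - 1*(-110) = -2511 + 110 = -2401)
d = 40 (d = (6 + 2)*5 = 8*5 = 40)
b(O) = 40
b((-3)²) + A = 40 - 2401 = -2361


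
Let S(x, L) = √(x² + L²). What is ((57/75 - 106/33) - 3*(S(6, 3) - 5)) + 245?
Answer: 212477/825 - 9*√5 ≈ 237.42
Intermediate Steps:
S(x, L) = √(L² + x²)
((57/75 - 106/33) - 3*(S(6, 3) - 5)) + 245 = ((57/75 - 106/33) - 3*(√(3² + 6²) - 5)) + 245 = ((57*(1/75) - 106*1/33) - 3*(√(9 + 36) - 5)) + 245 = ((19/25 - 106/33) - 3*(√45 - 5)) + 245 = (-2023/825 - 3*(3*√5 - 5)) + 245 = (-2023/825 - 3*(-5 + 3*√5)) + 245 = (-2023/825 + (15 - 9*√5)) + 245 = (10352/825 - 9*√5) + 245 = 212477/825 - 9*√5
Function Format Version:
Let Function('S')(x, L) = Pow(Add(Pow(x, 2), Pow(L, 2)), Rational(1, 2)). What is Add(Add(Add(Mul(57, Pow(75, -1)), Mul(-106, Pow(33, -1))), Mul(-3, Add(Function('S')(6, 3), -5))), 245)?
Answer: Add(Rational(212477, 825), Mul(-9, Pow(5, Rational(1, 2)))) ≈ 237.42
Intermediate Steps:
Function('S')(x, L) = Pow(Add(Pow(L, 2), Pow(x, 2)), Rational(1, 2))
Add(Add(Add(Mul(57, Pow(75, -1)), Mul(-106, Pow(33, -1))), Mul(-3, Add(Function('S')(6, 3), -5))), 245) = Add(Add(Add(Mul(57, Pow(75, -1)), Mul(-106, Pow(33, -1))), Mul(-3, Add(Pow(Add(Pow(3, 2), Pow(6, 2)), Rational(1, 2)), -5))), 245) = Add(Add(Add(Mul(57, Rational(1, 75)), Mul(-106, Rational(1, 33))), Mul(-3, Add(Pow(Add(9, 36), Rational(1, 2)), -5))), 245) = Add(Add(Add(Rational(19, 25), Rational(-106, 33)), Mul(-3, Add(Pow(45, Rational(1, 2)), -5))), 245) = Add(Add(Rational(-2023, 825), Mul(-3, Add(Mul(3, Pow(5, Rational(1, 2))), -5))), 245) = Add(Add(Rational(-2023, 825), Mul(-3, Add(-5, Mul(3, Pow(5, Rational(1, 2)))))), 245) = Add(Add(Rational(-2023, 825), Add(15, Mul(-9, Pow(5, Rational(1, 2))))), 245) = Add(Add(Rational(10352, 825), Mul(-9, Pow(5, Rational(1, 2)))), 245) = Add(Rational(212477, 825), Mul(-9, Pow(5, Rational(1, 2))))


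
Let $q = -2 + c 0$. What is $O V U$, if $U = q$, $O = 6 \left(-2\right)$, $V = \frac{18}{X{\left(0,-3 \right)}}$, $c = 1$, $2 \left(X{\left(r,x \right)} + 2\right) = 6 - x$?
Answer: $\frac{864}{5} \approx 172.8$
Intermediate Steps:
$X{\left(r,x \right)} = 1 - \frac{x}{2}$ ($X{\left(r,x \right)} = -2 + \frac{6 - x}{2} = -2 - \left(-3 + \frac{x}{2}\right) = 1 - \frac{x}{2}$)
$V = \frac{36}{5}$ ($V = \frac{18}{1 - - \frac{3}{2}} = \frac{18}{1 + \frac{3}{2}} = \frac{18}{\frac{5}{2}} = 18 \cdot \frac{2}{5} = \frac{36}{5} \approx 7.2$)
$q = -2$ ($q = -2 + 1 \cdot 0 = -2 + 0 = -2$)
$O = -12$
$U = -2$
$O V U = \left(-12\right) \frac{36}{5} \left(-2\right) = \left(- \frac{432}{5}\right) \left(-2\right) = \frac{864}{5}$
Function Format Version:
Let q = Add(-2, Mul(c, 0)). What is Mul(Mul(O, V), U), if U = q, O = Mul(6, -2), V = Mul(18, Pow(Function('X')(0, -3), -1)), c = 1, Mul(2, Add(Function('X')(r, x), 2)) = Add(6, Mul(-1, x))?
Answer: Rational(864, 5) ≈ 172.80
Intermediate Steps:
Function('X')(r, x) = Add(1, Mul(Rational(-1, 2), x)) (Function('X')(r, x) = Add(-2, Mul(Rational(1, 2), Add(6, Mul(-1, x)))) = Add(-2, Add(3, Mul(Rational(-1, 2), x))) = Add(1, Mul(Rational(-1, 2), x)))
V = Rational(36, 5) (V = Mul(18, Pow(Add(1, Mul(Rational(-1, 2), -3)), -1)) = Mul(18, Pow(Add(1, Rational(3, 2)), -1)) = Mul(18, Pow(Rational(5, 2), -1)) = Mul(18, Rational(2, 5)) = Rational(36, 5) ≈ 7.2000)
q = -2 (q = Add(-2, Mul(1, 0)) = Add(-2, 0) = -2)
O = -12
U = -2
Mul(Mul(O, V), U) = Mul(Mul(-12, Rational(36, 5)), -2) = Mul(Rational(-432, 5), -2) = Rational(864, 5)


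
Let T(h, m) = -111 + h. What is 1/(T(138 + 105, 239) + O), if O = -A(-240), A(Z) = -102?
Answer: 1/234 ≈ 0.0042735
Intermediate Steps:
O = 102 (O = -1*(-102) = 102)
1/(T(138 + 105, 239) + O) = 1/((-111 + (138 + 105)) + 102) = 1/((-111 + 243) + 102) = 1/(132 + 102) = 1/234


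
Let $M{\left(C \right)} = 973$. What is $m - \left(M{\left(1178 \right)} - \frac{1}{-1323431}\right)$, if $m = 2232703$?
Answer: $\frac{2953540665629}{1323431} \approx 2.2317 \cdot 10^{6}$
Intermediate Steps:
$m - \left(M{\left(1178 \right)} - \frac{1}{-1323431}\right) = 2232703 - \left(973 - \frac{1}{-1323431}\right) = 2232703 - \left(973 - - \frac{1}{1323431}\right) = 2232703 - \left(973 + \frac{1}{1323431}\right) = 2232703 - \frac{1287698364}{1323431} = \frac{2953540665629}{1323431}$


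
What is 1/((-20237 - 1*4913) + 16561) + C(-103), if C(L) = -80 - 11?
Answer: -781600/8589 ≈ -91.000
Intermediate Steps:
C(L) = -91
1/((-20237 - 1*4913) + 16561) + C(-103) = 1/((-20237 - 1*4913) + 16561) - 91 = 1/((-20237 - 4913) + 16561) - 91 = 1/(-25150 + 16561) - 91 = 1/(-8589) - 91 = -1/8589 - 91 = -781600/8589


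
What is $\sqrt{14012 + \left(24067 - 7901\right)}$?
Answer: $\sqrt{30178} \approx 173.72$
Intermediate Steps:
$\sqrt{14012 + \left(24067 - 7901\right)} = \sqrt{14012 + 16166} = \sqrt{30178}$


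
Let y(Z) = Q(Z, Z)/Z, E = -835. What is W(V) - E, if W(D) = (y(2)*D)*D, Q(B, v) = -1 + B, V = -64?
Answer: 2883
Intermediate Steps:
y(Z) = (-1 + Z)/Z
W(D) = D²/2 (W(D) = (((-1 + 2)/2)*D)*D = (((½)*1)*D)*D = (D/2)*D = D²/2)
W(V) - E = (½)*(-64)² - 1*(-835) = (½)*4096 + 835 = 2048 + 835 = 2883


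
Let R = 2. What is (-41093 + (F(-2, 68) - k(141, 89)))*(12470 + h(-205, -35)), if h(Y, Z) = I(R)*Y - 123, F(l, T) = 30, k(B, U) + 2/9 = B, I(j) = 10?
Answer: -3818477698/9 ≈ -4.2428e+8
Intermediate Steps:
k(B, U) = -2/9 + B
h(Y, Z) = -123 + 10*Y (h(Y, Z) = 10*Y - 123 = -123 + 10*Y)
(-41093 + (F(-2, 68) - k(141, 89)))*(12470 + h(-205, -35)) = (-41093 + (30 - (-2/9 + 141)))*(12470 + (-123 + 10*(-205))) = (-41093 + (30 - 1*1267/9))*(12470 + (-123 - 2050)) = (-41093 + (30 - 1267/9))*(12470 - 2173) = (-41093 - 997/9)*10297 = -370834/9*10297 = -3818477698/9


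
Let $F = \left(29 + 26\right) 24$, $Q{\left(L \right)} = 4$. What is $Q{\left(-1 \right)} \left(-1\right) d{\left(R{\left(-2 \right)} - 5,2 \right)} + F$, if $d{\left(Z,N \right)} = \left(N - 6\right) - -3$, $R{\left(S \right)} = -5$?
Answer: $1324$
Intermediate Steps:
$d{\left(Z,N \right)} = -3 + N$ ($d{\left(Z,N \right)} = \left(N - 6\right) + 3 = \left(-6 + N\right) + 3 = -3 + N$)
$F = 1320$ ($F = 55 \cdot 24 = 1320$)
$Q{\left(-1 \right)} \left(-1\right) d{\left(R{\left(-2 \right)} - 5,2 \right)} + F = 4 \left(-1\right) \left(-3 + 2\right) + 1320 = \left(-4\right) \left(-1\right) + 1320 = 4 + 1320 = 1324$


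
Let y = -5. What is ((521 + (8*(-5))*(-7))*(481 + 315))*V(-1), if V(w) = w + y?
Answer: -3825576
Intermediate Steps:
V(w) = -5 + w (V(w) = w - 5 = -5 + w)
((521 + (8*(-5))*(-7))*(481 + 315))*V(-1) = ((521 + (8*(-5))*(-7))*(481 + 315))*(-5 - 1) = ((521 - 40*(-7))*796)*(-6) = ((521 + 280)*796)*(-6) = (801*796)*(-6) = 637596*(-6) = -3825576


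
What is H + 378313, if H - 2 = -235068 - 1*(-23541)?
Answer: 166788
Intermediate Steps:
H = -211525 (H = 2 + (-235068 - 1*(-23541)) = 2 + (-235068 + 23541) = 2 - 211527 = -211525)
H + 378313 = -211525 + 378313 = 166788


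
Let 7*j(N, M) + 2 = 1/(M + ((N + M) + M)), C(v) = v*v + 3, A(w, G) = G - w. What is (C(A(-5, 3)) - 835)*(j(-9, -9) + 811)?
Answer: -13075136/21 ≈ -6.2263e+5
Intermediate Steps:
C(v) = 3 + v² (C(v) = v² + 3 = 3 + v²)
j(N, M) = -2/7 + 1/(7*(N + 3*M)) (j(N, M) = -2/7 + 1/(7*(M + ((N + M) + M))) = -2/7 + 1/(7*(M + ((M + N) + M))) = -2/7 + 1/(7*(M + (N + 2*M))) = -2/7 + 1/(7*(N + 3*M)))
(C(A(-5, 3)) - 835)*(j(-9, -9) + 811) = ((3 + (3 - 1*(-5))²) - 835)*((1 - 6*(-9) - 2*(-9))/(7*(-9 + 3*(-9))) + 811) = ((3 + (3 + 5)²) - 835)*((1 + 54 + 18)/(7*(-9 - 27)) + 811) = ((3 + 8²) - 835)*((⅐)*73/(-36) + 811) = ((3 + 64) - 835)*((⅐)*(-1/36)*73 + 811) = (67 - 835)*(-73/252 + 811) = -768*204299/252 = -13075136/21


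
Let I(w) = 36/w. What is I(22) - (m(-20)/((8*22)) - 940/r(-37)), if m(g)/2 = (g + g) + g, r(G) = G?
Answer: -18793/814 ≈ -23.087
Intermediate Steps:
m(g) = 6*g (m(g) = 2*((g + g) + g) = 2*(2*g + g) = 2*(3*g) = 6*g)
I(22) - (m(-20)/((8*22)) - 940/r(-37)) = 36/22 - ((6*(-20))/((8*22)) - 940/(-37)) = 36*(1/22) - (-120/176 - 940*(-1/37)) = 18/11 - (-120*1/176 + 940/37) = 18/11 - (-15/22 + 940/37) = 18/11 - 1*20125/814 = 18/11 - 20125/814 = -18793/814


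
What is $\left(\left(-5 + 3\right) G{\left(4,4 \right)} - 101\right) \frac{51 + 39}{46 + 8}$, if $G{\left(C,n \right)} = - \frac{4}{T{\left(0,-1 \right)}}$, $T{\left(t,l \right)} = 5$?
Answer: $- \frac{497}{3} \approx -165.67$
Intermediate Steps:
$G{\left(C,n \right)} = - \frac{4}{5}$
$\left(\left(-5 + 3\right) G{\left(4,4 \right)} - 101\right) \frac{51 + 39}{46 + 8} = \left(\left(-5 + 3\right) \left(- \frac{4}{5}\right) - 101\right) \frac{51 + 39}{46 + 8} = \left(\left(-2\right) \left(- \frac{4}{5}\right) - 101\right) \frac{90}{54} = \left(\frac{8}{5} - 101\right) 90 \cdot \frac{1}{54} = \left(- \frac{497}{5}\right) \frac{5}{3} = - \frac{497}{3}$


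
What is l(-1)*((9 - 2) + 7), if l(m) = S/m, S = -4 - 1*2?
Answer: 84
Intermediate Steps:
S = -6 (S = -4 - 2 = -6)
l(m) = -6/m
l(-1)*((9 - 2) + 7) = (-6/(-1))*((9 - 2) + 7) = (-6*(-1))*(7 + 7) = 6*14 = 84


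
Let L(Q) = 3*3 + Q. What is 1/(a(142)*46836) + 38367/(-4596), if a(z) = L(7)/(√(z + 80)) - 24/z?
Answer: -2617499529383/313551553712 + 5041*√222/3684026088 ≈ -8.3479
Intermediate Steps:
L(Q) = 9 + Q
a(z) = -24/z + 16/√(80 + z) (a(z) = (9 + 7)/(√(z + 80)) - 24/z = 16/(√(80 + z)) - 24/z = 16/√(80 + z) - 24/z = -24/z + 16/√(80 + z))
1/(a(142)*46836) + 38367/(-4596) = 1/((-24/142 + 16/√(80 + 142))*46836) + 38367/(-4596) = (1/46836)/(-24*1/142 + 16/√222) + 38367*(-1/4596) = (1/46836)/(-12/71 + 16*(√222/222)) - 12789/1532 = (1/46836)/(-12/71 + 8*√222/111) - 12789/1532 = 1/(46836*(-12/71 + 8*√222/111)) - 12789/1532 = -12789/1532 + 1/(46836*(-12/71 + 8*√222/111))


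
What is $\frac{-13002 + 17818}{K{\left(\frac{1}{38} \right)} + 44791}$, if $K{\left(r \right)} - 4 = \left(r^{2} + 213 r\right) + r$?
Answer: $\frac{6954304}{64692113} \approx 0.1075$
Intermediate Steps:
$K{\left(r \right)} = 4 + r^{2} + 214 r$ ($K{\left(r \right)} = 4 + \left(\left(r^{2} + 213 r\right) + r\right) = 4 + \left(r^{2} + 214 r\right) = 4 + r^{2} + 214 r$)
$\frac{-13002 + 17818}{K{\left(\frac{1}{38} \right)} + 44791} = \frac{-13002 + 17818}{\left(4 + \left(\frac{1}{38}\right)^{2} + \frac{214}{38}\right) + 44791} = \frac{4816}{\left(4 + \left(\frac{1}{38}\right)^{2} + 214 \cdot \frac{1}{38}\right) + 44791} = \frac{4816}{\left(4 + \frac{1}{1444} + \frac{107}{19}\right) + 44791} = \frac{4816}{\frac{13909}{1444} + 44791} = \frac{4816}{\frac{64692113}{1444}} = 4816 \cdot \frac{1444}{64692113} = \frac{6954304}{64692113}$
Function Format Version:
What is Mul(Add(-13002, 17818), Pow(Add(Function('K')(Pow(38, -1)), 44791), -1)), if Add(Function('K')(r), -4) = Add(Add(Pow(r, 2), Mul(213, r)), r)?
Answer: Rational(6954304, 64692113) ≈ 0.10750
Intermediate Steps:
Function('K')(r) = Add(4, Pow(r, 2), Mul(214, r)) (Function('K')(r) = Add(4, Add(Add(Pow(r, 2), Mul(213, r)), r)) = Add(4, Add(Pow(r, 2), Mul(214, r))) = Add(4, Pow(r, 2), Mul(214, r)))
Mul(Add(-13002, 17818), Pow(Add(Function('K')(Pow(38, -1)), 44791), -1)) = Mul(Add(-13002, 17818), Pow(Add(Add(4, Pow(Pow(38, -1), 2), Mul(214, Pow(38, -1))), 44791), -1)) = Mul(4816, Pow(Add(Add(4, Pow(Rational(1, 38), 2), Mul(214, Rational(1, 38))), 44791), -1)) = Mul(4816, Pow(Add(Add(4, Rational(1, 1444), Rational(107, 19)), 44791), -1)) = Mul(4816, Pow(Add(Rational(13909, 1444), 44791), -1)) = Mul(4816, Pow(Rational(64692113, 1444), -1)) = Mul(4816, Rational(1444, 64692113)) = Rational(6954304, 64692113)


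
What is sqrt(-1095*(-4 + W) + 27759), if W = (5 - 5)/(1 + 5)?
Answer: 3*sqrt(3571) ≈ 179.27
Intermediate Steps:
W = 0 (W = 0/6 = 0*(1/6) = 0)
sqrt(-1095*(-4 + W) + 27759) = sqrt(-1095*(-4 + 0) + 27759) = sqrt(-1095*(-4) + 27759) = sqrt(-365*(-12) + 27759) = sqrt(4380 + 27759) = sqrt(32139) = 3*sqrt(3571)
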